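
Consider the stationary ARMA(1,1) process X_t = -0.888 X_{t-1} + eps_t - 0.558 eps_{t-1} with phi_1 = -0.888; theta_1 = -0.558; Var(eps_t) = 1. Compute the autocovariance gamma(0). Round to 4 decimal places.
\gamma(0) = 10.8882

Multiply the model equation by X_{t-k} and take expectations. With theta_0 = psi_0 = 1 and psi_j the MA(infinity) weights, this gives
  gamma(k) - sum_i phi_i gamma(k-i) = c_k,
  c_k = sigma^2 * sum_{j=k..q} theta_j psi_{j-k}   (c_k = 0 for k > q),
using gamma(-m) = gamma(m).
psi-weights needed (psi_j = theta_j + sum_i phi_i psi_{j-i}):
  psi_1 = theta_1 + phi_1 = -0.558 + (-0.888) = -1.446
Right-hand sides:
  c_0 = sigma^2 (1 + theta_1 psi_1) = 1 * (1 + (-0.558)(-1.446)) = 1 * 1.806868 = 1.806868
  c_1 = sigma^2 theta_1 = 1 * (-0.558) = -0.558
  c_2 = 0
Equations for k = 0 and k = 1 (AR order 1):
  gamma(0) = phi_1 gamma(1) + c_0
  gamma(1) = phi_1 gamma(0) + c_1
Substituting the second into the first: gamma(0) (1 - phi_1^2) = c_0 + phi_1 c_1, so
  gamma(0) = (c_0 + phi_1 c_1) / (1 - phi_1^2) = (1.806868 + (-0.888)(-0.558)) / (1 - (-0.888)^2) = 2.302372 / 0.211456 = 10.888185.
Therefore gamma(0) = 10.8882 (to 4 decimal places).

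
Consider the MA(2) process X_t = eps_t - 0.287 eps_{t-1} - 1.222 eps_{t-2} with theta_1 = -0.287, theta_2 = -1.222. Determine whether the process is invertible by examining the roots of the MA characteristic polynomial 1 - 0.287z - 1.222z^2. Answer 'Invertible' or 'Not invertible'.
\text{Not invertible}

The MA(q) characteristic polynomial is P(z) = 1 - 0.287z - 1.222z^2.
Invertibility requires all roots to lie outside the unit circle, i.e. |z| > 1 for every root.
Set 1 + (-0.287) z + (-1.222) z^2 = 0, i.e. a z^2 + b z + c = 0 with a = -1.222, b = -0.287, c = 1.
Discriminant D = b^2 - 4ac = (-0.287)^2 - 4*(-1.222)*1 = 0.082369 - (-4.888) = 4.970369.
D >= 0, so the roots are real: z = (-b +/- sqrt(D)) / (2a) = (0.287 +/- 2.229432) / (-2.444).
  z_1 = (0.287 + 2.229432) / (-2.444) = -1.0296,   |z_1| = 1.0296.
  z_2 = (0.287 - 2.229432) / (-2.444) = 0.7948,   |z_2| = 0.7948.
Moduli of all roots: 1.0296, 0.7948.
All moduli strictly greater than 1? No.
Verdict: Not invertible.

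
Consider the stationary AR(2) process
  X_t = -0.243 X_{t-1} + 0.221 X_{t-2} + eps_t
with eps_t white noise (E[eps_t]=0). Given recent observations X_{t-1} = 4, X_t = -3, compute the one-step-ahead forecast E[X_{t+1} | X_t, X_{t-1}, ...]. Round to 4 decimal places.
E[X_{t+1} \mid \mathcal F_t] = 1.6130

For an AR(p) model X_t = c + sum_i phi_i X_{t-i} + eps_t, the
one-step-ahead conditional mean is
  E[X_{t+1} | X_t, ...] = c + sum_i phi_i X_{t+1-i}.
Substitute known values:
  E[X_{t+1} | ...] = (-0.243) * (-3) + (0.221) * (4)
                   = 1.6130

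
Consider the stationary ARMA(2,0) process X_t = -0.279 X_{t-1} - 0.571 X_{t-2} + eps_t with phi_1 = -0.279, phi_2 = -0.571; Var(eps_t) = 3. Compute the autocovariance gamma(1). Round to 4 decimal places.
\gamma(1) = -0.8163

Multiply the model equation by X_{t-k} and take expectations. With theta_0 = psi_0 = 1 and psi_j the MA(infinity) weights, this gives
  gamma(k) - sum_i phi_i gamma(k-i) = c_k,
  c_k = sigma^2 * sum_{j=k..q} theta_j psi_{j-k}   (c_k = 0 for k > q),
using gamma(-m) = gamma(m).
Pure AR (q = 0): c_0 = sigma^2 = 3, c_k = 0 for k >= 1.
Equations for k = 0, 1, 2 (AR order 2, c_2 = 0):
  (E0) gamma(0) = phi_1 gamma(1) + phi_2 gamma(2) + c_0
  (E1) gamma(1) = phi_1 gamma(0) + phi_2 gamma(1) + c_1
  (E2) gamma(2) = phi_1 gamma(1) + phi_2 gamma(0)
From (E1): gamma(1) = A gamma(0) + B with
  A = phi_1 / (1 - phi_2) = -0.279 / 1.571 = -0.177594,   B = c_1 / (1 - phi_2) = 0 / 1.571 = 0.
Insert (E2) into (E0): gamma(0) (1 - phi_2^2) = phi_1 (1 + phi_2) gamma(1) + c_0.
  phi_1 (1 + phi_2) = (-0.279)(0.429) = -0.119691,   1 - phi_2^2 = 0.673959.
Replace gamma(1) by A gamma(0) + B and collect gamma(0):
  gamma(0) [0.673959 - (-0.119691)(-0.177594)] = c_0 = 3
  gamma(0) * 0.652703 = 3
  gamma(0) = 3 / 0.652703 = 4.596274.
  gamma(1) = A gamma(0) = (-0.177594)(4.596274) = -0.81627.
Therefore gamma(1) = -0.8163 (to 4 decimal places).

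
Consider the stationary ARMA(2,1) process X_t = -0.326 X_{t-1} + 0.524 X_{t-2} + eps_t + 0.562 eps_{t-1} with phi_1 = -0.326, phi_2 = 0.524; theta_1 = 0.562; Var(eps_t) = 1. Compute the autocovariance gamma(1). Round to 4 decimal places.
\gamma(1) = 0.2097

Multiply the model equation by X_{t-k} and take expectations. With theta_0 = psi_0 = 1 and psi_j the MA(infinity) weights, this gives
  gamma(k) - sum_i phi_i gamma(k-i) = c_k,
  c_k = sigma^2 * sum_{j=k..q} theta_j psi_{j-k}   (c_k = 0 for k > q),
using gamma(-m) = gamma(m).
psi-weights needed (psi_j = theta_j + sum_i phi_i psi_{j-i}):
  psi_1 = theta_1 + phi_1 = 0.562 + (-0.326) = 0.236
Right-hand sides:
  c_0 = sigma^2 (1 + theta_1 psi_1) = 1 * (1 + (0.562)(0.236)) = 1 * 1.132632 = 1.132632
  c_1 = sigma^2 theta_1 = 1 * (0.562) = 0.562
  c_2 = 0
Equations for k = 0, 1, 2 (AR order 2, c_2 = 0):
  (E0) gamma(0) = phi_1 gamma(1) + phi_2 gamma(2) + c_0
  (E1) gamma(1) = phi_1 gamma(0) + phi_2 gamma(1) + c_1
  (E2) gamma(2) = phi_1 gamma(1) + phi_2 gamma(0)
From (E1): gamma(1) = A gamma(0) + B with
  A = phi_1 / (1 - phi_2) = -0.326 / 0.476 = -0.684874,   B = c_1 / (1 - phi_2) = 0.562 / 0.476 = 1.180672.
Insert (E2) into (E0): gamma(0) (1 - phi_2^2) = phi_1 (1 + phi_2) gamma(1) + c_0.
  phi_1 (1 + phi_2) = (-0.326)(1.524) = -0.496824,   1 - phi_2^2 = 0.725424.
Replace gamma(1) by A gamma(0) + B and collect gamma(0):
  gamma(0) [0.725424 - (-0.496824)(-0.684874)] = (-0.496824)(1.180672) + 1.132632
  gamma(0) * 0.385162 = 0.546046
  gamma(0) = 0.546046 / 0.385162 = 1.417703.
  gamma(1) = A gamma(0) + B = (-0.684874)(1.417703) + (1.180672) = 0.209724.
Therefore gamma(1) = 0.2097 (to 4 decimal places).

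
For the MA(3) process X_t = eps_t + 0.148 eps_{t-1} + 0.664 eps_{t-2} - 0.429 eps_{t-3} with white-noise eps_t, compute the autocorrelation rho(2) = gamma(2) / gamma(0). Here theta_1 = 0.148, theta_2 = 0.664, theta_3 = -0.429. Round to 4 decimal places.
\rho(2) = 0.3646

For an MA(q) process with theta_0 = 1, the autocovariance is
  gamma(k) = sigma^2 * sum_{i=0..q-k} theta_i * theta_{i+k},
and rho(k) = gamma(k) / gamma(0). Sigma^2 cancels.
  numerator   = (1)*(0.664) + (0.148)*(-0.429) = 0.600508.
  denominator = (1)^2 + (0.148)^2 + (0.664)^2 + (-0.429)^2 = 1.646841.
  rho(2) = 0.600508 / 1.646841 = 0.3646.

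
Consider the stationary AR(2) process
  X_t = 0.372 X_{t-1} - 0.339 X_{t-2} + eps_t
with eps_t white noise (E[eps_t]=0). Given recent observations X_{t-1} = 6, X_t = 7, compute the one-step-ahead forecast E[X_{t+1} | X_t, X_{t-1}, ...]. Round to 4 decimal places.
E[X_{t+1} \mid \mathcal F_t] = 0.5700

For an AR(p) model X_t = c + sum_i phi_i X_{t-i} + eps_t, the
one-step-ahead conditional mean is
  E[X_{t+1} | X_t, ...] = c + sum_i phi_i X_{t+1-i}.
Substitute known values:
  E[X_{t+1} | ...] = (0.372) * (7) + (-0.339) * (6)
                   = 0.5700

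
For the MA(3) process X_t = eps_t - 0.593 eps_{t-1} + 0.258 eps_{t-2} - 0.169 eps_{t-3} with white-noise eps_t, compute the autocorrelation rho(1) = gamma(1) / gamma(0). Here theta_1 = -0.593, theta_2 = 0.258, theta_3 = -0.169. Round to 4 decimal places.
\rho(1) = -0.5458

For an MA(q) process with theta_0 = 1, the autocovariance is
  gamma(k) = sigma^2 * sum_{i=0..q-k} theta_i * theta_{i+k},
and rho(k) = gamma(k) / gamma(0). Sigma^2 cancels.
  numerator   = (1)*(-0.593) + (-0.593)*(0.258) + (0.258)*(-0.169) = -0.789596.
  denominator = (1)^2 + (-0.593)^2 + (0.258)^2 + (-0.169)^2 = 1.446774.
  rho(1) = -0.789596 / 1.446774 = -0.5458.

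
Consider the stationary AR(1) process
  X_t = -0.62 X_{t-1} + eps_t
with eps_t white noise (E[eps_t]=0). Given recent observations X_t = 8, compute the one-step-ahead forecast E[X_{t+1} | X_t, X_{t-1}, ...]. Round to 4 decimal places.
E[X_{t+1} \mid \mathcal F_t] = -4.9600

For an AR(p) model X_t = c + sum_i phi_i X_{t-i} + eps_t, the
one-step-ahead conditional mean is
  E[X_{t+1} | X_t, ...] = c + sum_i phi_i X_{t+1-i}.
Substitute known values:
  E[X_{t+1} | ...] = (-0.62) * (8)
                   = -4.9600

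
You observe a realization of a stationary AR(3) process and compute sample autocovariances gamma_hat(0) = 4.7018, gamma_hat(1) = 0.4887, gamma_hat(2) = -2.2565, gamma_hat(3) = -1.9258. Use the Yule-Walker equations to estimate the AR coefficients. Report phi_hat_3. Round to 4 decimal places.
\hat\phi_{3} = -0.3800

The Yule-Walker equations for an AR(p) process read, in matrix form,
  Gamma_p phi = r_p,   with   (Gamma_p)_{ij} = gamma(|i - j|),
                       (r_p)_i = gamma(i),   i,j = 1..p.
Substitute the sample gammas (Toeplitz matrix and right-hand side of size 3):
  Gamma_p = [[4.7018, 0.4887, -2.2565], [0.4887, 4.7018, 0.4887], [-2.2565, 0.4887, 4.7018]]
  r_p     = [0.4887, -2.2565, -1.9258]
Written out (R1..R3):
  (R1) 4.7018 phi_1 + 0.4887 phi_2 - 2.2565 phi_3 = 0.4887
  (R2) 0.4887 phi_1 + 4.7018 phi_2 + 0.4887 phi_3 = -2.2565
  (R3) -2.2565 phi_1 + 0.4887 phi_2 + 4.7018 phi_3 = -1.9258
Gaussian elimination:
  R2 <- R2 - (0.4887/4.7018) R1 = R2 - (0.103939) R1:  4.651005 phi_2 + 0.723238 phi_3 = -2.307295
  R3 <- R3 - (-2.2565/4.7018) R1 = R3 - (-0.479923) R1:  0.723238 phi_2 + 3.618855 phi_3 = -1.691262
  R3 <- R3 - (0.723238/4.651005) R2 = R3 - (0.155501) R2:  3.50639 phi_3 = -1.332474
Back-substitution:
  phi_hat_3 = -1.332474 / 3.50639 = -0.380013
  phi_hat_2 = (-2.307295 - (0.723238)(-0.380013)) / 4.651005 = -0.436993
  phi_hat_1 = (0.4887 - (0.4887)(-0.436993) - (-2.2565)(-0.380013)) / 4.7018 = -0.033017
So phi_hat = [-0.0330, -0.4370, -0.3800].
Therefore phi_hat_3 = -0.3800.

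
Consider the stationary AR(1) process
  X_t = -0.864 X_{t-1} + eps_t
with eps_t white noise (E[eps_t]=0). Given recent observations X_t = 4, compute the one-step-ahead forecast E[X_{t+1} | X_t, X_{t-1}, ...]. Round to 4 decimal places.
E[X_{t+1} \mid \mathcal F_t] = -3.4560

For an AR(p) model X_t = c + sum_i phi_i X_{t-i} + eps_t, the
one-step-ahead conditional mean is
  E[X_{t+1} | X_t, ...] = c + sum_i phi_i X_{t+1-i}.
Substitute known values:
  E[X_{t+1} | ...] = (-0.864) * (4)
                   = -3.4560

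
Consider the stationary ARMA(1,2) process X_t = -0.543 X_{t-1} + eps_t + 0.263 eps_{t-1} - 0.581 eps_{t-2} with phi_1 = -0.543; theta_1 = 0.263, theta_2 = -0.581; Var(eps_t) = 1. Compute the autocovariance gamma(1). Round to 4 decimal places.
\gamma(1) = -0.3016

Multiply the model equation by X_{t-k} and take expectations. With theta_0 = psi_0 = 1 and psi_j the MA(infinity) weights, this gives
  gamma(k) - sum_i phi_i gamma(k-i) = c_k,
  c_k = sigma^2 * sum_{j=k..q} theta_j psi_{j-k}   (c_k = 0 for k > q),
using gamma(-m) = gamma(m).
psi-weights needed (psi_j = theta_j + sum_i phi_i psi_{j-i}):
  psi_1 = theta_1 + phi_1 = 0.263 + (-0.543) = -0.28
  psi_2 = theta_2 + phi_1 psi_1 = -0.581 + (-0.543)(-0.28) = -0.42896
Right-hand sides:
  c_0 = sigma^2 (1 + theta_1 psi_1 + theta_2 psi_2) = 1 * (1 + (0.263)(-0.28) + (-0.581)(-0.42896)) = 1 * 1.175586 = 1.175586
  c_1 = sigma^2 (theta_1 + theta_2 psi_1) = 1 * (0.263 + (-0.581)(-0.28)) = 0.42568
  c_2 = sigma^2 theta_2 = 1 * (-0.581) = -0.581
Equations for k = 0 and k = 1 (AR order 1):
  gamma(0) = phi_1 gamma(1) + c_0
  gamma(1) = phi_1 gamma(0) + c_1
Substituting the second into the first: gamma(0) (1 - phi_1^2) = c_0 + phi_1 c_1, so
  gamma(0) = (c_0 + phi_1 c_1) / (1 - phi_1^2) = (1.175586 + (-0.543)(0.42568)) / (1 - (-0.543)^2) = 0.944442 / 0.705151 = 1.339346.
  gamma(1) = phi_1 gamma(0) + c_1 = (-0.543)(1.339346) + (0.42568) = -0.301585.
Therefore gamma(1) = -0.3016 (to 4 decimal places).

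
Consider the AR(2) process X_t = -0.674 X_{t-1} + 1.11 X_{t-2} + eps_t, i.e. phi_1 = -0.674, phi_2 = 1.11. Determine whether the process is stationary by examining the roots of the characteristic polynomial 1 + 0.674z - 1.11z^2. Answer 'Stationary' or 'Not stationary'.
\text{Not stationary}

The AR(p) characteristic polynomial is P(z) = 1 + 0.674z - 1.11z^2.
Stationarity requires all roots to lie outside the unit circle, i.e. |z| > 1 for every root.
Set 1 + (0.674) z + (-1.11) z^2 = 0, i.e. a z^2 + b z + c = 0 with a = -1.11, b = 0.674, c = 1.
Discriminant D = b^2 - 4ac = (0.674)^2 - 4*(-1.11)*1 = 0.454276 - (-4.44) = 4.894276.
D >= 0, so the roots are real: z = (-b +/- sqrt(D)) / (2a) = (-0.674 +/- 2.212301) / (-2.22).
  z_1 = (-0.674 + 2.212301) / (-2.22) = -0.6929,   |z_1| = 0.6929.
  z_2 = (-0.674 - 2.212301) / (-2.22) = 1.3001,   |z_2| = 1.3001.
Moduli of all roots: 0.6929, 1.3001.
All moduli strictly greater than 1? No.
Verdict: Not stationary.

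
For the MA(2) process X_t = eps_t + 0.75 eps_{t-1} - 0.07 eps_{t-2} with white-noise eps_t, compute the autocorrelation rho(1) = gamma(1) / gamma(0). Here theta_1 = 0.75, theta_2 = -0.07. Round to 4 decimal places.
\rho(1) = 0.4450

For an MA(q) process with theta_0 = 1, the autocovariance is
  gamma(k) = sigma^2 * sum_{i=0..q-k} theta_i * theta_{i+k},
and rho(k) = gamma(k) / gamma(0). Sigma^2 cancels.
  numerator   = (1)*(0.75) + (0.75)*(-0.07) = 0.6975.
  denominator = (1)^2 + (0.75)^2 + (-0.07)^2 = 1.5674.
  rho(1) = 0.6975 / 1.5674 = 0.4450.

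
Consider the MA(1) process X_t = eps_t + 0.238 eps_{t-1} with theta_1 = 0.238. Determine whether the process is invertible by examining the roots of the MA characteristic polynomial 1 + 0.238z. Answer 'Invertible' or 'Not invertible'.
\text{Invertible}

The MA(q) characteristic polynomial is P(z) = 1 + 0.238z.
Invertibility requires all roots to lie outside the unit circle, i.e. |z| > 1 for every root.
This is linear in z: 1 + (0.238) z = 0  =>  z = -1/(0.238) = -4.201681,  |z| = 4.201681.
Moduli of all roots: 4.2017.
All moduli strictly greater than 1? Yes.
Verdict: Invertible.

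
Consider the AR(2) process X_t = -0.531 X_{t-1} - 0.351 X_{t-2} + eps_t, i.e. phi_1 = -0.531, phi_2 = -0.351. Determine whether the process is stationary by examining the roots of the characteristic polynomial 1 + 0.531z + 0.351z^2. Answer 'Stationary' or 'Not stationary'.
\text{Stationary}

The AR(p) characteristic polynomial is P(z) = 1 + 0.531z + 0.351z^2.
Stationarity requires all roots to lie outside the unit circle, i.e. |z| > 1 for every root.
Set 1 + (0.531) z + (0.351) z^2 = 0, i.e. a z^2 + b z + c = 0 with a = 0.351, b = 0.531, c = 1.
Discriminant D = b^2 - 4ac = (0.531)^2 - 4*(0.351)*1 = 0.281961 - (1.404) = -1.122039.
D < 0, so the roots are the complex-conjugate pair z = (-b +/- i sqrt(-D)) / (2a) = -0.7564 +/- 1.5089i.
For a conjugate pair |z|^2 = z * conj(z) = (product of roots) = c/a = 1/(0.351) = 2.849003, so |z| = sqrt(2.849003) = 1.6879 for both roots.
Moduli of all roots: 1.6879, 1.6879.
All moduli strictly greater than 1? Yes.
Verdict: Stationary.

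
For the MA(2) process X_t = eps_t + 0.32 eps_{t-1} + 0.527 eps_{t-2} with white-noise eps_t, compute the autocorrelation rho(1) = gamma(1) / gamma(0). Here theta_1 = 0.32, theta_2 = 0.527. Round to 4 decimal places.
\rho(1) = 0.3541

For an MA(q) process with theta_0 = 1, the autocovariance is
  gamma(k) = sigma^2 * sum_{i=0..q-k} theta_i * theta_{i+k},
and rho(k) = gamma(k) / gamma(0). Sigma^2 cancels.
  numerator   = (1)*(0.32) + (0.32)*(0.527) = 0.48864.
  denominator = (1)^2 + (0.32)^2 + (0.527)^2 = 1.380129.
  rho(1) = 0.48864 / 1.380129 = 0.3541.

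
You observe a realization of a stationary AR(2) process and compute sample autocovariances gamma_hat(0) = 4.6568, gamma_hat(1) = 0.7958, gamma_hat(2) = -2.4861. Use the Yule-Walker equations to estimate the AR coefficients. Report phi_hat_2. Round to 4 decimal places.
\hat\phi_{2} = -0.5800

The Yule-Walker equations for an AR(p) process read, in matrix form,
  Gamma_p phi = r_p,   with   (Gamma_p)_{ij} = gamma(|i - j|),
                       (r_p)_i = gamma(i),   i,j = 1..p.
Substitute the sample gammas (Toeplitz matrix and right-hand side of size 2):
  Gamma_p = [[4.6568, 0.7958], [0.7958, 4.6568]]
  r_p     = [0.7958, -2.4861]
Written out:
  4.6568 phi_1 + 0.7958 phi_2 = 0.7958
  0.7958 phi_1 + 4.6568 phi_2 = -2.4861
Solve by Cramer's rule:
  det = gamma(0)^2 - gamma(1)^2 = (4.6568)^2 - (0.7958)^2 = 21.68578624 - 0.63329764 = 21.0524886
  phi_hat_1 = [gamma(1) gamma(0) - gamma(1) gamma(2)] / det = [(0.7958)(4.6568) - (0.7958)(-2.4861)] / 21.0524886 = 5.68431982 / 21.0524886 = 0.27
  phi_hat_2 = [gamma(0) gamma(2) - gamma(1)^2] / det = [(4.6568)(-2.4861) - (0.7958)^2] / 21.0524886 = -12.21056812 / 21.0524886 = -0.58
So phi_hat = [0.2700, -0.5800].
Therefore phi_hat_2 = -0.5800.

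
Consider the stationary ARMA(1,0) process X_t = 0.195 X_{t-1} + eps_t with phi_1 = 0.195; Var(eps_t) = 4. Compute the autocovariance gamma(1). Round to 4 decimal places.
\gamma(1) = 0.8108

Multiply the model equation by X_{t-k} and take expectations. With theta_0 = psi_0 = 1 and psi_j the MA(infinity) weights, this gives
  gamma(k) - sum_i phi_i gamma(k-i) = c_k,
  c_k = sigma^2 * sum_{j=k..q} theta_j psi_{j-k}   (c_k = 0 for k > q),
using gamma(-m) = gamma(m).
Pure AR (q = 0): c_0 = sigma^2 = 4, c_k = 0 for k >= 1.
Equations for k = 0 and k = 1 (AR order 1):
  gamma(0) = phi_1 gamma(1) + c_0
  gamma(1) = phi_1 gamma(0) + c_1
Substituting the second into the first: gamma(0) (1 - phi_1^2) = c_0 + phi_1 c_1, so
  gamma(0) = c_0 / (1 - phi_1^2) = 4 / (1 - (0.195)^2) = 4 / 0.961975 = 4.158112.
  gamma(1) = phi_1 gamma(0) = (0.195)(4.158112) = 0.810832.
Therefore gamma(1) = 0.8108 (to 4 decimal places).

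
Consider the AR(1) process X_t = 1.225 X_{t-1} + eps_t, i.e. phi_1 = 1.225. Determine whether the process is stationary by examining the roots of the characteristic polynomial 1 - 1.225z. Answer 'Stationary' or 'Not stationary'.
\text{Not stationary}

The AR(p) characteristic polynomial is P(z) = 1 - 1.225z.
Stationarity requires all roots to lie outside the unit circle, i.e. |z| > 1 for every root.
This is linear in z: 1 + (-1.225) z = 0  =>  z = -1/(-1.225) = 0.816327,  |z| = 0.816327.
Moduli of all roots: 0.8163.
All moduli strictly greater than 1? No.
Verdict: Not stationary.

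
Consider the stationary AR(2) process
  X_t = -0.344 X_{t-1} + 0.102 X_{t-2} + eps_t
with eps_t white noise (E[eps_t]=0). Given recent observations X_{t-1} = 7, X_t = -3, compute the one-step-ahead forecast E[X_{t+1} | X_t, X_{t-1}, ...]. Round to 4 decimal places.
E[X_{t+1} \mid \mathcal F_t] = 1.7460

For an AR(p) model X_t = c + sum_i phi_i X_{t-i} + eps_t, the
one-step-ahead conditional mean is
  E[X_{t+1} | X_t, ...] = c + sum_i phi_i X_{t+1-i}.
Substitute known values:
  E[X_{t+1} | ...] = (-0.344) * (-3) + (0.102) * (7)
                   = 1.7460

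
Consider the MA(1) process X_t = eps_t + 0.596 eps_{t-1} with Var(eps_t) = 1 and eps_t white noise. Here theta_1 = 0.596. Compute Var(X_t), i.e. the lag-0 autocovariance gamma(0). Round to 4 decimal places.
\gamma(0) = 1.3552

For an MA(q) process X_t = eps_t + sum_i theta_i eps_{t-i} with
Var(eps_t) = sigma^2, the variance is
  gamma(0) = sigma^2 * (1 + sum_i theta_i^2).
  sum_i theta_i^2 = (0.596)^2 = 0.355216.
  gamma(0) = 1 * (1 + 0.355216) = 1 * 1.355216 = 1.355216, which rounds to 1.3552.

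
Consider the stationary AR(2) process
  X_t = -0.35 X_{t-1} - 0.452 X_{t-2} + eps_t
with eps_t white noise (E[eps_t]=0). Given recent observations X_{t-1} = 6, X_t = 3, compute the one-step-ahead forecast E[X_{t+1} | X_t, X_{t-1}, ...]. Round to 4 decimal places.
E[X_{t+1} \mid \mathcal F_t] = -3.7620

For an AR(p) model X_t = c + sum_i phi_i X_{t-i} + eps_t, the
one-step-ahead conditional mean is
  E[X_{t+1} | X_t, ...] = c + sum_i phi_i X_{t+1-i}.
Substitute known values:
  E[X_{t+1} | ...] = (-0.35) * (3) + (-0.452) * (6)
                   = -3.7620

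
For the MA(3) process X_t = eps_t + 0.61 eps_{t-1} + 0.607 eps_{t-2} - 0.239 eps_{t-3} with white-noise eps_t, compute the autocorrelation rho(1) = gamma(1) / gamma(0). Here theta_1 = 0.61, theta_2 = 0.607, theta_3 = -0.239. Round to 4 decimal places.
\rho(1) = 0.4646

For an MA(q) process with theta_0 = 1, the autocovariance is
  gamma(k) = sigma^2 * sum_{i=0..q-k} theta_i * theta_{i+k},
and rho(k) = gamma(k) / gamma(0). Sigma^2 cancels.
  numerator   = (1)*(0.61) + (0.61)*(0.607) + (0.607)*(-0.239) = 0.835197.
  denominator = (1)^2 + (0.61)^2 + (0.607)^2 + (-0.239)^2 = 1.79767.
  rho(1) = 0.835197 / 1.79767 = 0.4646.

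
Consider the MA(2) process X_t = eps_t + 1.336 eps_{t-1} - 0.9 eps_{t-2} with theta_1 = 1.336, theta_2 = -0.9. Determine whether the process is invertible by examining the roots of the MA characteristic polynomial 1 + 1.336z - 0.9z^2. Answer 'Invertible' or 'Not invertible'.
\text{Not invertible}

The MA(q) characteristic polynomial is P(z) = 1 + 1.336z - 0.9z^2.
Invertibility requires all roots to lie outside the unit circle, i.e. |z| > 1 for every root.
Set 1 + (1.336) z + (-0.9) z^2 = 0, i.e. a z^2 + b z + c = 0 with a = -0.9, b = 1.336, c = 1.
Discriminant D = b^2 - 4ac = (1.336)^2 - 4*(-0.9)*1 = 1.784896 - (-3.6) = 5.384896.
D >= 0, so the roots are real: z = (-b +/- sqrt(D)) / (2a) = (-1.336 +/- 2.320538) / (-1.8).
  z_1 = (-1.336 + 2.320538) / (-1.8) = -0.547,   |z_1| = 0.547.
  z_2 = (-1.336 - 2.320538) / (-1.8) = 2.0314,   |z_2| = 2.0314.
Moduli of all roots: 0.5470, 2.0314.
All moduli strictly greater than 1? No.
Verdict: Not invertible.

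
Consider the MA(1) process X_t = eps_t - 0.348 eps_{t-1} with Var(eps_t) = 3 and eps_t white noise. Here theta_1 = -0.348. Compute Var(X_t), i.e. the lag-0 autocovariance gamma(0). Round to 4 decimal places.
\gamma(0) = 3.3633

For an MA(q) process X_t = eps_t + sum_i theta_i eps_{t-i} with
Var(eps_t) = sigma^2, the variance is
  gamma(0) = sigma^2 * (1 + sum_i theta_i^2).
  sum_i theta_i^2 = (-0.348)^2 = 0.121104.
  gamma(0) = 3 * (1 + 0.121104) = 3 * 1.121104 = 3.363312, which rounds to 3.3633.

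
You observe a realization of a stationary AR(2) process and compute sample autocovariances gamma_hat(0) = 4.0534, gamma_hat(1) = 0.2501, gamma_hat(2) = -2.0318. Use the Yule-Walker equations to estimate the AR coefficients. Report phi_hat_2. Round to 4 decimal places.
\hat\phi_{2} = -0.5070

The Yule-Walker equations for an AR(p) process read, in matrix form,
  Gamma_p phi = r_p,   with   (Gamma_p)_{ij} = gamma(|i - j|),
                       (r_p)_i = gamma(i),   i,j = 1..p.
Substitute the sample gammas (Toeplitz matrix and right-hand side of size 2):
  Gamma_p = [[4.0534, 0.2501], [0.2501, 4.0534]]
  r_p     = [0.2501, -2.0318]
Written out:
  4.0534 phi_1 + 0.2501 phi_2 = 0.2501
  0.2501 phi_1 + 4.0534 phi_2 = -2.0318
Solve by Cramer's rule:
  det = gamma(0)^2 - gamma(1)^2 = (4.0534)^2 - (0.2501)^2 = 16.43005156 - 0.06255001 = 16.36750155
  phi_hat_1 = [gamma(1) gamma(0) - gamma(1) gamma(2)] / det = [(0.2501)(4.0534) - (0.2501)(-2.0318)] / 16.36750155 = 1.52190852 / 16.36750155 = 0.093
  phi_hat_2 = [gamma(0) gamma(2) - gamma(1)^2] / det = [(4.0534)(-2.0318) - (0.2501)^2] / 16.36750155 = -8.29824813 / 16.36750155 = -0.507
So phi_hat = [0.0930, -0.5070].
Therefore phi_hat_2 = -0.5070.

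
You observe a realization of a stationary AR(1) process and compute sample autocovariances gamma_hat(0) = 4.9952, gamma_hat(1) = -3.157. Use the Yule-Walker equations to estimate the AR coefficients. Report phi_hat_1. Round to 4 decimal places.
\hat\phi_{1} = -0.6320

The Yule-Walker equations for an AR(p) process read, in matrix form,
  Gamma_p phi = r_p,   with   (Gamma_p)_{ij} = gamma(|i - j|),
                       (r_p)_i = gamma(i),   i,j = 1..p.
Substitute the sample gammas (Toeplitz matrix and right-hand side of size 1):
  Gamma_p = [[4.9952]]
  r_p     = [-3.157]
With p = 1 this is the single equation gamma(0) phi_1 = gamma(1):
  phi_hat_1 = gamma(1) / gamma(0) = -3.157 / 4.9952 = -0.6320.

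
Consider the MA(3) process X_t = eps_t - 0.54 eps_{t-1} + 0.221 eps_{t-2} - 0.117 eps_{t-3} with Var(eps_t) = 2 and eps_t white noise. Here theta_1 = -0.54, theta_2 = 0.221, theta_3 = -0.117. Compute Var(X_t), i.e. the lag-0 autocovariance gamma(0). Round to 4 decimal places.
\gamma(0) = 2.7083

For an MA(q) process X_t = eps_t + sum_i theta_i eps_{t-i} with
Var(eps_t) = sigma^2, the variance is
  gamma(0) = sigma^2 * (1 + sum_i theta_i^2).
  sum_i theta_i^2 = (-0.54)^2 + (0.221)^2 + (-0.117)^2 = 0.2916 + 0.048841 + 0.013689 = 0.35413.
  gamma(0) = 2 * (1 + 0.35413) = 2 * 1.35413 = 2.70826, which rounds to 2.7083.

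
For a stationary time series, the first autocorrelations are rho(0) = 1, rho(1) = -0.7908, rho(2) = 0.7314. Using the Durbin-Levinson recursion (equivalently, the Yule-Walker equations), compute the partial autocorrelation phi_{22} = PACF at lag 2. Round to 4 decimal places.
\phi_{22} = 0.2830

The PACF at lag k is phi_{kk}, the last component of the solution
to the Yule-Walker system G_k phi = r_k where
  (G_k)_{ij} = rho(|i - j|), (r_k)_i = rho(i), i,j = 1..k.
Equivalently, Durbin-Levinson gives phi_{kk} iteratively:
  phi_{11} = rho(1)
  phi_{kk} = [rho(k) - sum_{j=1..k-1} phi_{k-1,j} rho(k-j)]
            / [1 - sum_{j=1..k-1} phi_{k-1,j} rho(j)],
  phi_{k,j} = phi_{k-1,j} - phi_{kk} phi_{k-1,k-j},  j = 1..k-1.
Step k = 1:
  phi_11 = rho(1) = -0.7908.
Step k = 2:
  phi_22 = [rho(2) - phi_11 rho(1)] / [1 - phi_11 rho(1)] = [0.7314 - (-0.7908)(-0.7908)] / [1 - (-0.7908)(-0.7908)]
         = 0.10603536 / 0.37463536 = 0.283.
Therefore phi_{22} = 0.2830.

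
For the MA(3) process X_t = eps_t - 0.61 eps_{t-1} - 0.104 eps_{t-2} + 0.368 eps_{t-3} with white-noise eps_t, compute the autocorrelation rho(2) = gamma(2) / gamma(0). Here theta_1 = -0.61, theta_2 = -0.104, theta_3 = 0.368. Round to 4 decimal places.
\rho(2) = -0.2163

For an MA(q) process with theta_0 = 1, the autocovariance is
  gamma(k) = sigma^2 * sum_{i=0..q-k} theta_i * theta_{i+k},
and rho(k) = gamma(k) / gamma(0). Sigma^2 cancels.
  numerator   = (1)*(-0.104) + (-0.61)*(0.368) = -0.32848.
  denominator = (1)^2 + (-0.61)^2 + (-0.104)^2 + (0.368)^2 = 1.51834.
  rho(2) = -0.32848 / 1.51834 = -0.2163.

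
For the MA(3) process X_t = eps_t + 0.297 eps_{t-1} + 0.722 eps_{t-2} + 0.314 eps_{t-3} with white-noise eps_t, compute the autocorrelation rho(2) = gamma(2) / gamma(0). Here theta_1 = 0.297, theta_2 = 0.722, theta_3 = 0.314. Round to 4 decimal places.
\rho(2) = 0.4773

For an MA(q) process with theta_0 = 1, the autocovariance is
  gamma(k) = sigma^2 * sum_{i=0..q-k} theta_i * theta_{i+k},
and rho(k) = gamma(k) / gamma(0). Sigma^2 cancels.
  numerator   = (1)*(0.722) + (0.297)*(0.314) = 0.815258.
  denominator = (1)^2 + (0.297)^2 + (0.722)^2 + (0.314)^2 = 1.708089.
  rho(2) = 0.815258 / 1.708089 = 0.4773.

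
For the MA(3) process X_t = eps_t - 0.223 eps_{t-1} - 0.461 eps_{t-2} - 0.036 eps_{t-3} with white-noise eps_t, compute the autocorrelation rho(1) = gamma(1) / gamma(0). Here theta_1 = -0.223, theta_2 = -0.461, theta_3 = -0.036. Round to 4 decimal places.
\rho(1) = -0.0820

For an MA(q) process with theta_0 = 1, the autocovariance is
  gamma(k) = sigma^2 * sum_{i=0..q-k} theta_i * theta_{i+k},
and rho(k) = gamma(k) / gamma(0). Sigma^2 cancels.
  numerator   = (1)*(-0.223) + (-0.223)*(-0.461) + (-0.461)*(-0.036) = -0.103601.
  denominator = (1)^2 + (-0.223)^2 + (-0.461)^2 + (-0.036)^2 = 1.263546.
  rho(1) = -0.103601 / 1.263546 = -0.0820.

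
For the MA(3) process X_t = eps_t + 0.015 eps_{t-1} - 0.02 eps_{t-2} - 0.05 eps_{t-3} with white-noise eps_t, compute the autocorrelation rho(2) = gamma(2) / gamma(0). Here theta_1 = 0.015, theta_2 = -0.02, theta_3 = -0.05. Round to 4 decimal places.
\rho(2) = -0.0207

For an MA(q) process with theta_0 = 1, the autocovariance is
  gamma(k) = sigma^2 * sum_{i=0..q-k} theta_i * theta_{i+k},
and rho(k) = gamma(k) / gamma(0). Sigma^2 cancels.
  numerator   = (1)*(-0.02) + (0.015)*(-0.05) = -0.02075.
  denominator = (1)^2 + (0.015)^2 + (-0.02)^2 + (-0.05)^2 = 1.003125.
  rho(2) = -0.02075 / 1.003125 = -0.0207.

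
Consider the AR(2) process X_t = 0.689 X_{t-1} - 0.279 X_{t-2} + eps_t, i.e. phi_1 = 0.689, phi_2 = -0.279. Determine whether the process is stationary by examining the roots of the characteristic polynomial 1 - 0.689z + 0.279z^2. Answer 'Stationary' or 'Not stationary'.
\text{Stationary}

The AR(p) characteristic polynomial is P(z) = 1 - 0.689z + 0.279z^2.
Stationarity requires all roots to lie outside the unit circle, i.e. |z| > 1 for every root.
Set 1 + (-0.689) z + (0.279) z^2 = 0, i.e. a z^2 + b z + c = 0 with a = 0.279, b = -0.689, c = 1.
Discriminant D = b^2 - 4ac = (-0.689)^2 - 4*(0.279)*1 = 0.474721 - (1.116) = -0.641279.
D < 0, so the roots are the complex-conjugate pair z = (-b +/- i sqrt(-D)) / (2a) = 1.2348 +/- 1.4351i.
For a conjugate pair |z|^2 = z * conj(z) = (product of roots) = c/a = 1/(0.279) = 3.584229, so |z| = sqrt(3.584229) = 1.8932 for both roots.
Moduli of all roots: 1.8932, 1.8932.
All moduli strictly greater than 1? Yes.
Verdict: Stationary.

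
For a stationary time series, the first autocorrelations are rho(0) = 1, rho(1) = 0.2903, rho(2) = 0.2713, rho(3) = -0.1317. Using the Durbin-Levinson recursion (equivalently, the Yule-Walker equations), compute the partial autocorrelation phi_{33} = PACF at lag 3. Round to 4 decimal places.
\phi_{33} = -0.2891

The PACF at lag k is phi_{kk}, the last component of the solution
to the Yule-Walker system G_k phi = r_k where
  (G_k)_{ij} = rho(|i - j|), (r_k)_i = rho(i), i,j = 1..k.
Equivalently, Durbin-Levinson gives phi_{kk} iteratively:
  phi_{11} = rho(1)
  phi_{kk} = [rho(k) - sum_{j=1..k-1} phi_{k-1,j} rho(k-j)]
            / [1 - sum_{j=1..k-1} phi_{k-1,j} rho(j)],
  phi_{k,j} = phi_{k-1,j} - phi_{kk} phi_{k-1,k-j},  j = 1..k-1.
Step k = 1:
  phi_11 = rho(1) = 0.2903.
Step k = 2:
  phi_22 = [rho(2) - phi_11 rho(1)] / [1 - phi_11 rho(1)] = [0.2713 - (0.2903)(0.2903)] / [1 - (0.2903)(0.2903)]
         = 0.18702591 / 0.91572591 = 0.204238.
  Update: phi_21 = phi_11 - phi_22 phi_11 = 0.2903 - (0.204238)(0.2903) = 0.23101.
Step k = 3:
  phi_33 = [rho(3) - phi_21 rho(2) - phi_22 rho(1)] / [1 - phi_21 rho(1) - phi_22 rho(2)]
    numerator   = -0.1317 - (0.23101)(0.2713) - (0.204238)(0.2903) = -0.2536632
    denominator = 1 - (0.23101)(0.2903) - (0.204238)(0.2713) = 0.87752814
  phi_33 = -0.2536632 / 0.87752814 = -0.2891.
Therefore phi_{33} = -0.2891.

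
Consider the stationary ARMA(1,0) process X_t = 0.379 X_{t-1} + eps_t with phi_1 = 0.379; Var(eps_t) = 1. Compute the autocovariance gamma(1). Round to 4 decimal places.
\gamma(1) = 0.4426

Multiply the model equation by X_{t-k} and take expectations. With theta_0 = psi_0 = 1 and psi_j the MA(infinity) weights, this gives
  gamma(k) - sum_i phi_i gamma(k-i) = c_k,
  c_k = sigma^2 * sum_{j=k..q} theta_j psi_{j-k}   (c_k = 0 for k > q),
using gamma(-m) = gamma(m).
Pure AR (q = 0): c_0 = sigma^2 = 1, c_k = 0 for k >= 1.
Equations for k = 0 and k = 1 (AR order 1):
  gamma(0) = phi_1 gamma(1) + c_0
  gamma(1) = phi_1 gamma(0) + c_1
Substituting the second into the first: gamma(0) (1 - phi_1^2) = c_0 + phi_1 c_1, so
  gamma(0) = c_0 / (1 - phi_1^2) = 1 / (1 - (0.379)^2) = 1 / 0.856359 = 1.167735.
  gamma(1) = phi_1 gamma(0) = (0.379)(1.167735) = 0.442571.
Therefore gamma(1) = 0.4426 (to 4 decimal places).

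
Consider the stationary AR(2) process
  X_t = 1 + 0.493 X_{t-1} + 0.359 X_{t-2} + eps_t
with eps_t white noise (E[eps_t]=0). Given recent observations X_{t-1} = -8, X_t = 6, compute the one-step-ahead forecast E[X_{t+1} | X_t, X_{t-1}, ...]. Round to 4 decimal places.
E[X_{t+1} \mid \mathcal F_t] = 1.0860

For an AR(p) model X_t = c + sum_i phi_i X_{t-i} + eps_t, the
one-step-ahead conditional mean is
  E[X_{t+1} | X_t, ...] = c + sum_i phi_i X_{t+1-i}.
Substitute known values:
  E[X_{t+1} | ...] = 1 + (0.493) * (6) + (0.359) * (-8)
                   = 1.0860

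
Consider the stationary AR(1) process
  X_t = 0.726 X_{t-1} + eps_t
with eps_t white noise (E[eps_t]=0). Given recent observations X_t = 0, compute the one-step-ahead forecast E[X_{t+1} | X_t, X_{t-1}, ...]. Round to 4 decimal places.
E[X_{t+1} \mid \mathcal F_t] = 0.0000

For an AR(p) model X_t = c + sum_i phi_i X_{t-i} + eps_t, the
one-step-ahead conditional mean is
  E[X_{t+1} | X_t, ...] = c + sum_i phi_i X_{t+1-i}.
Substitute known values:
  E[X_{t+1} | ...] = (0.726) * (0)
                   = 0.0000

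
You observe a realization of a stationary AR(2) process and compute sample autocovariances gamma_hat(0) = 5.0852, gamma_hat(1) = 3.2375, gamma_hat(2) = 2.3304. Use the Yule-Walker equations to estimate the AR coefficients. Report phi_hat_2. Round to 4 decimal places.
\hat\phi_{2} = 0.0890

The Yule-Walker equations for an AR(p) process read, in matrix form,
  Gamma_p phi = r_p,   with   (Gamma_p)_{ij} = gamma(|i - j|),
                       (r_p)_i = gamma(i),   i,j = 1..p.
Substitute the sample gammas (Toeplitz matrix and right-hand side of size 2):
  Gamma_p = [[5.0852, 3.2375], [3.2375, 5.0852]]
  r_p     = [3.2375, 2.3304]
Written out:
  5.0852 phi_1 + 3.2375 phi_2 = 3.2375
  3.2375 phi_1 + 5.0852 phi_2 = 2.3304
Solve by Cramer's rule:
  det = gamma(0)^2 - gamma(1)^2 = (5.0852)^2 - (3.2375)^2 = 25.85925904 - 10.48140625 = 15.37785279
  phi_hat_1 = [gamma(1) gamma(0) - gamma(1) gamma(2)] / det = [(3.2375)(5.0852) - (3.2375)(2.3304)] / 15.37785279 = 8.918665 / 15.37785279 = 0.58
  phi_hat_2 = [gamma(0) gamma(2) - gamma(1)^2] / det = [(5.0852)(2.3304) - (3.2375)^2] / 15.37785279 = 1.36914383 / 15.37785279 = 0.089
So phi_hat = [0.5800, 0.0890].
Therefore phi_hat_2 = 0.0890.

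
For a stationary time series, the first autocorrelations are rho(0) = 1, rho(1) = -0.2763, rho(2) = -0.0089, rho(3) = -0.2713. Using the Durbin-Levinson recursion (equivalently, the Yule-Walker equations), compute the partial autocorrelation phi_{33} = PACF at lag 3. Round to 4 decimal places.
\phi_{33} = -0.3270

The PACF at lag k is phi_{kk}, the last component of the solution
to the Yule-Walker system G_k phi = r_k where
  (G_k)_{ij} = rho(|i - j|), (r_k)_i = rho(i), i,j = 1..k.
Equivalently, Durbin-Levinson gives phi_{kk} iteratively:
  phi_{11} = rho(1)
  phi_{kk} = [rho(k) - sum_{j=1..k-1} phi_{k-1,j} rho(k-j)]
            / [1 - sum_{j=1..k-1} phi_{k-1,j} rho(j)],
  phi_{k,j} = phi_{k-1,j} - phi_{kk} phi_{k-1,k-j},  j = 1..k-1.
Step k = 1:
  phi_11 = rho(1) = -0.2763.
Step k = 2:
  phi_22 = [rho(2) - phi_11 rho(1)] / [1 - phi_11 rho(1)] = [-0.0089 - (-0.2763)(-0.2763)] / [1 - (-0.2763)(-0.2763)]
         = -0.08524169 / 0.92365831 = -0.092287.
  Update: phi_21 = phi_11 - phi_22 phi_11 = -0.2763 - (-0.092287)(-0.2763) = -0.301799.
Step k = 3:
  phi_33 = [rho(3) - phi_21 rho(2) - phi_22 rho(1)] / [1 - phi_21 rho(1) - phi_22 rho(2)]
    numerator   = -0.2713 - (-0.301799)(-0.0089) - (-0.092287)(-0.2763) = -0.29948492
    denominator = 1 - (-0.301799)(-0.2763) - (-0.092287)(-0.0089) = 0.91579161
  phi_33 = -0.29948492 / 0.91579161 = -0.327.
Therefore phi_{33} = -0.3270.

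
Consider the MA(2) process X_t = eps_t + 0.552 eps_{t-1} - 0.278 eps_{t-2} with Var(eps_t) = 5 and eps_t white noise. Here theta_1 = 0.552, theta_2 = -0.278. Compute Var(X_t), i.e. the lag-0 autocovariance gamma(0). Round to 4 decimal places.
\gamma(0) = 6.9099

For an MA(q) process X_t = eps_t + sum_i theta_i eps_{t-i} with
Var(eps_t) = sigma^2, the variance is
  gamma(0) = sigma^2 * (1 + sum_i theta_i^2).
  sum_i theta_i^2 = (0.552)^2 + (-0.278)^2 = 0.304704 + 0.077284 = 0.381988.
  gamma(0) = 5 * (1 + 0.381988) = 5 * 1.381988 = 6.90994, which rounds to 6.9099.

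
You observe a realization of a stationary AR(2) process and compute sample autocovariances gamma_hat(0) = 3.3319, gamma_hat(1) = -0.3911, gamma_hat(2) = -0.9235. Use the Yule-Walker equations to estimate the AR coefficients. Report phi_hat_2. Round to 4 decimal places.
\hat\phi_{2} = -0.2950

The Yule-Walker equations for an AR(p) process read, in matrix form,
  Gamma_p phi = r_p,   with   (Gamma_p)_{ij} = gamma(|i - j|),
                       (r_p)_i = gamma(i),   i,j = 1..p.
Substitute the sample gammas (Toeplitz matrix and right-hand side of size 2):
  Gamma_p = [[3.3319, -0.3911], [-0.3911, 3.3319]]
  r_p     = [-0.3911, -0.9235]
Written out:
  3.3319 phi_1 - 0.3911 phi_2 = -0.3911
  -0.3911 phi_1 + 3.3319 phi_2 = -0.9235
Solve by Cramer's rule:
  det = gamma(0)^2 - gamma(1)^2 = (3.3319)^2 - (-0.3911)^2 = 11.10155761 - 0.15295921 = 10.9485984
  phi_hat_1 = [gamma(1) gamma(0) - gamma(1) gamma(2)] / det = [(-0.3911)(3.3319) - (-0.3911)(-0.9235)] / 10.9485984 = -1.66428694 / 10.9485984 = -0.152
  phi_hat_2 = [gamma(0) gamma(2) - gamma(1)^2] / det = [(3.3319)(-0.9235) - (-0.3911)^2] / 10.9485984 = -3.22996886 / 10.9485984 = -0.295
So phi_hat = [-0.1520, -0.2950].
Therefore phi_hat_2 = -0.2950.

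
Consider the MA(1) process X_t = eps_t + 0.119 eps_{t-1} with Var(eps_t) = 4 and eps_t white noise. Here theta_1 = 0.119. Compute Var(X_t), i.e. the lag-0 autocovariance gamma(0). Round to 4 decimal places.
\gamma(0) = 4.0566

For an MA(q) process X_t = eps_t + sum_i theta_i eps_{t-i} with
Var(eps_t) = sigma^2, the variance is
  gamma(0) = sigma^2 * (1 + sum_i theta_i^2).
  sum_i theta_i^2 = (0.119)^2 = 0.014161.
  gamma(0) = 4 * (1 + 0.014161) = 4 * 1.014161 = 4.056644, which rounds to 4.0566.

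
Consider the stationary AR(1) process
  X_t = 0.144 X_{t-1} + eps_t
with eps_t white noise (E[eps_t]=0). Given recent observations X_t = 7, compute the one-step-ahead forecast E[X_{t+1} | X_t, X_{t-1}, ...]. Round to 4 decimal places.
E[X_{t+1} \mid \mathcal F_t] = 1.0080

For an AR(p) model X_t = c + sum_i phi_i X_{t-i} + eps_t, the
one-step-ahead conditional mean is
  E[X_{t+1} | X_t, ...] = c + sum_i phi_i X_{t+1-i}.
Substitute known values:
  E[X_{t+1} | ...] = (0.144) * (7)
                   = 1.0080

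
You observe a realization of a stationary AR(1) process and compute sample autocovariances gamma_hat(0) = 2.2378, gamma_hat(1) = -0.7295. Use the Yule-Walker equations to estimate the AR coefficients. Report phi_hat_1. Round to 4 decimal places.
\hat\phi_{1} = -0.3260

The Yule-Walker equations for an AR(p) process read, in matrix form,
  Gamma_p phi = r_p,   with   (Gamma_p)_{ij} = gamma(|i - j|),
                       (r_p)_i = gamma(i),   i,j = 1..p.
Substitute the sample gammas (Toeplitz matrix and right-hand side of size 1):
  Gamma_p = [[2.2378]]
  r_p     = [-0.7295]
With p = 1 this is the single equation gamma(0) phi_1 = gamma(1):
  phi_hat_1 = gamma(1) / gamma(0) = -0.7295 / 2.2378 = -0.3260.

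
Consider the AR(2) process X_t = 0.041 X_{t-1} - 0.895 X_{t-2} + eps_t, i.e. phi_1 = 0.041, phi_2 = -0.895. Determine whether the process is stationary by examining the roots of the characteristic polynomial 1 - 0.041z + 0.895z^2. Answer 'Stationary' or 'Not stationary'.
\text{Stationary}

The AR(p) characteristic polynomial is P(z) = 1 - 0.041z + 0.895z^2.
Stationarity requires all roots to lie outside the unit circle, i.e. |z| > 1 for every root.
Set 1 + (-0.041) z + (0.895) z^2 = 0, i.e. a z^2 + b z + c = 0 with a = 0.895, b = -0.041, c = 1.
Discriminant D = b^2 - 4ac = (-0.041)^2 - 4*(0.895)*1 = 0.001681 - (3.58) = -3.578319.
D < 0, so the roots are the complex-conjugate pair z = (-b +/- i sqrt(-D)) / (2a) = 0.0229 +/- 1.0568i.
For a conjugate pair |z|^2 = z * conj(z) = (product of roots) = c/a = 1/(0.895) = 1.117318, so |z| = sqrt(1.117318) = 1.057 for both roots.
Moduli of all roots: 1.0570, 1.0570.
All moduli strictly greater than 1? Yes.
Verdict: Stationary.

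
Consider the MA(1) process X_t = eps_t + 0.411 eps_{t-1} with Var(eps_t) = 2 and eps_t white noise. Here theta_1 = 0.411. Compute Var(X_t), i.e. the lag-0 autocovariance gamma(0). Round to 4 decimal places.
\gamma(0) = 2.3378

For an MA(q) process X_t = eps_t + sum_i theta_i eps_{t-i} with
Var(eps_t) = sigma^2, the variance is
  gamma(0) = sigma^2 * (1 + sum_i theta_i^2).
  sum_i theta_i^2 = (0.411)^2 = 0.168921.
  gamma(0) = 2 * (1 + 0.168921) = 2 * 1.168921 = 2.337842, which rounds to 2.3378.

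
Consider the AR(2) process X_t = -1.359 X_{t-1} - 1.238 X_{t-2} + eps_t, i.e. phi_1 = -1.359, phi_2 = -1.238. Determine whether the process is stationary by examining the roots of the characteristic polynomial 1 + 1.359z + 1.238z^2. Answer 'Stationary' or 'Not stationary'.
\text{Not stationary}

The AR(p) characteristic polynomial is P(z) = 1 + 1.359z + 1.238z^2.
Stationarity requires all roots to lie outside the unit circle, i.e. |z| > 1 for every root.
Set 1 + (1.359) z + (1.238) z^2 = 0, i.e. a z^2 + b z + c = 0 with a = 1.238, b = 1.359, c = 1.
Discriminant D = b^2 - 4ac = (1.359)^2 - 4*(1.238)*1 = 1.846881 - (4.952) = -3.105119.
D < 0, so the roots are the complex-conjugate pair z = (-b +/- i sqrt(-D)) / (2a) = -0.5489 +/- 0.7117i.
For a conjugate pair |z|^2 = z * conj(z) = (product of roots) = c/a = 1/(1.238) = 0.807754, so |z| = sqrt(0.807754) = 0.8988 for both roots.
Moduli of all roots: 0.8988, 0.8988.
All moduli strictly greater than 1? No.
Verdict: Not stationary.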